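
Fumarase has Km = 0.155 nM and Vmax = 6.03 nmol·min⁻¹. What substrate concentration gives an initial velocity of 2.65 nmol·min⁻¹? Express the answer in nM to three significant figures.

0.122 nM

Rearranging v = Vmax[S]/(Km+[S]) gives [S] = Km·v/(Vmax − v).
[S] = 0.155 × 2.65 / (6.03 − 2.65) = 0.4108/3.380 = 0.122 nM.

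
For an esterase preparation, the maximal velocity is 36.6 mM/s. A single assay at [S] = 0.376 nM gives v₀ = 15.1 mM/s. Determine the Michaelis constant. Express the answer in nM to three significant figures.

0.535 nM

From v = Vmax[S]/(Km+[S]), Km = [S](Vmax − v)/v.
Km = 0.376 × (36.6 − 15.1) / 15.1 = 8.084/15.1 = 0.535 nM.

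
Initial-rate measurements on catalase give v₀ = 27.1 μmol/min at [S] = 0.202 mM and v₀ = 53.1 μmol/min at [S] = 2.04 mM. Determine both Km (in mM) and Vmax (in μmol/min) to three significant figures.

Km = 0.240 mM; Vmax = 59.4 μmol/min

From v = Vmax[S]/(Km+[S]), each point gives Vmax = v(Km+[S])/[S].
Equating: 27.1(Km+0.202)/0.202 = 53.1(Km+2.04)/2.04.
134.2·Km + 27.1 = 26.03·Km + 53.1, so (134.2 − 26.03)·Km = 53.1 − 27.1.
Km = 26.00/108.1 = 0.240 mM; then Vmax = 27.1(0.240+0.202)/0.202 = 59.4 μmol/min.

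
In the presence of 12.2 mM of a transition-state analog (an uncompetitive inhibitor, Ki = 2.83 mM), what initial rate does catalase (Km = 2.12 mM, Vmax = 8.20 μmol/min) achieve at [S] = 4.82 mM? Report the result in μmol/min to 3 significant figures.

With α = 1 + [I]/Ki = 1 + 12.2/2.83 = 5.311, the uncompetitive rate law is v = (Vmax/α)·[S] / (Km/α + [S]).
v = (8.20/5.311)×4.82 / (2.12/5.311 + 4.82) = 7.442/5.219 = 1.43 μmol/min.

1.43 μmol/min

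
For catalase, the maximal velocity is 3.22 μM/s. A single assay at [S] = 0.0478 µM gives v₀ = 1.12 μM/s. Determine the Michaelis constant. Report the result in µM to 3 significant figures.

0.0896 µM

From v = Vmax[S]/(Km+[S]), Km = [S](Vmax − v)/v.
Km = 0.0478 × (3.22 − 1.12) / 1.12 = 0.1004/1.12 = 0.0896 µM.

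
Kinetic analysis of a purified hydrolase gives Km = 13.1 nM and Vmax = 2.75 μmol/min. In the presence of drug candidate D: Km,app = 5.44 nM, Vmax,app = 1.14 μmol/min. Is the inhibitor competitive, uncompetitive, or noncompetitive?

uncompetitive

Both Km and Vmax decrease by the same factor (~2.41-fold) — characteristic of uncompetitive inhibition.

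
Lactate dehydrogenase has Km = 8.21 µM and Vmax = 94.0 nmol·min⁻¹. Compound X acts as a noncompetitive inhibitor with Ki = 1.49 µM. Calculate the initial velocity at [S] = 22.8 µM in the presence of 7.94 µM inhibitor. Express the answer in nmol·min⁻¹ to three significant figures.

10.9 nmol·min⁻¹

α = 1 + [I]/Ki = 1 + 7.94/1.49 = 6.329.
For a noncompetitive inhibitor, Vmax is reduced to Vmax/α while Km is unchanged: Km,app = 8.21 µM, Vmax,app = 14.9 nmol·min⁻¹.
v = Vmax,app·[S]/(Km,app + [S]) = 14.9 × 22.8/(8.21 + 22.8) = 10.9 nmol·min⁻¹.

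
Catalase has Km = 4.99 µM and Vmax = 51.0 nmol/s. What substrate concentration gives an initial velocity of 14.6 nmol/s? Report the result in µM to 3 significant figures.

2.00 µM

Rearranging v = Vmax[S]/(Km+[S]) gives [S] = Km·v/(Vmax − v).
[S] = 4.99 × 14.6 / (51.0 − 14.6) = 72.85/36.40 = 2.00 µM.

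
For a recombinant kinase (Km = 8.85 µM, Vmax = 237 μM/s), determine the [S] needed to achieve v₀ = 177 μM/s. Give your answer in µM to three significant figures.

The required fractional saturation is v/Vmax = 177/237 = 0.7468.
Then [S]/(Km+[S]) = 0.7468 ⇒ [S] = 8.85 × 0.7468/(1 − 0.7468) = 26.1 µM.

26.1 µM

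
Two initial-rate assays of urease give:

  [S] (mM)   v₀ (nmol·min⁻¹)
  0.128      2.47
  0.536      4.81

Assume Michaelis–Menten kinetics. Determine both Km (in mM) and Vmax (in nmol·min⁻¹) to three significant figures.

In reciprocal form, 1/v = (Km/Vmax)·(1/[S]) + 1/Vmax. The two points give (1/[S], 1/v) = (7.812, 0.4049) and (1.866, 0.2079).
Slope = (0.4049 − 0.2079)/(7.812 − 1.866) = 0.03312; intercept = 0.4049 − 0.03312×7.812 = 0.1461.
Vmax = 1/intercept = 6.84 nmol·min⁻¹; Km = slope × Vmax = 0.03312 × 6.84 = 0.227 mM.

Km = 0.227 mM; Vmax = 6.84 nmol·min⁻¹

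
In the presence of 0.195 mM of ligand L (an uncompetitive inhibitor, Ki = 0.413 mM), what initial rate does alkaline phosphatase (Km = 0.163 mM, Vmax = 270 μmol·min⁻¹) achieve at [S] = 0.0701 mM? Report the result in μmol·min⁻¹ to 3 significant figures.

α = 1 + [I]/Ki = 1 + 0.195/0.413 = 1.472.
For an uncompetitive inhibitor, both parameters are divided by α, giving Vmax/α and Km/α: Km,app = 0.111 mM, Vmax,app = 183 μmol·min⁻¹.
v = Vmax,app·[S]/(Km,app + [S]) = 183 × 0.0701/(0.111 + 0.0701) = 71.1 μmol·min⁻¹.

71.1 μmol·min⁻¹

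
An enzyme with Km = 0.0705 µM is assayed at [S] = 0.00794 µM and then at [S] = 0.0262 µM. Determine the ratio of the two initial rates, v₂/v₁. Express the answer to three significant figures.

2.68

The fractional saturations are [S]/(Km+[S]) = 0.00794/0.07844 = 0.1012 and 0.0262/0.09670 = 0.2709.
v₂/v₁ is just their ratio: 0.2709/0.1012 = 2.68.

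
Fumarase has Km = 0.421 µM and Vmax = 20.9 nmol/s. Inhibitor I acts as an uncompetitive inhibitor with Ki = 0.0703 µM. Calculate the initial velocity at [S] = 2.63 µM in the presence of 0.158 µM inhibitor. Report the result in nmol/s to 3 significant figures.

6.13 nmol/s

α = 1 + [I]/Ki = 1 + 0.158/0.0703 = 3.248.
For an uncompetitive inhibitor, both parameters are divided by α, giving Vmax/α and Km/α: Km,app = 0.130 µM, Vmax,app = 6.44 nmol/s.
v = Vmax,app·[S]/(Km,app + [S]) = 6.44 × 2.63/(0.130 + 2.63) = 6.13 nmol/s.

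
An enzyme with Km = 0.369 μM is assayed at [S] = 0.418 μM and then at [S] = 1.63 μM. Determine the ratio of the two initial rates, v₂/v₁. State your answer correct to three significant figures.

Since Vmax cancels, v₂/v₁ = [S]₂(Km+[S]₁) / [S]₁(Km+[S]₂).
= 1.63×(0.369+0.418) / (0.418×(0.369+1.63)) = 1.283/0.8356 = 1.54.

1.54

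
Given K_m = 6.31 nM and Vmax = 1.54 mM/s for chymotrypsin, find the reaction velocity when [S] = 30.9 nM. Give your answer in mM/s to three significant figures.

v = Vmax·[S]/(Km + [S]) = 1.54 × 30.9 / (6.31 + 30.9)
  = 47.59 / 37.21 = 1.28 mM/s.

1.28 mM/s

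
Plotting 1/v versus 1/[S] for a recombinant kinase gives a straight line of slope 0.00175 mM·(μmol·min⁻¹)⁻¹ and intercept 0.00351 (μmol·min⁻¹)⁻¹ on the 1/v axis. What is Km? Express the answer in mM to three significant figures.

0.499 mM

y-intercept = 1/Vmax ⇒ Vmax = 285 μmol·min⁻¹; slope = Km/Vmax ⇒ Km = slope × Vmax.
Km = 0.00175 × 285 = 0.499 mM.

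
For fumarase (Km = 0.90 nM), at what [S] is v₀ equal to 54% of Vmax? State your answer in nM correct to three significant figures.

v/Vmax = [S]/(Km+[S]) = 0.54, so [S] = Km·0.54/(1 − 0.54) = 0.90 × 1.174.
[S] = 1.06 nM.

1.06 nM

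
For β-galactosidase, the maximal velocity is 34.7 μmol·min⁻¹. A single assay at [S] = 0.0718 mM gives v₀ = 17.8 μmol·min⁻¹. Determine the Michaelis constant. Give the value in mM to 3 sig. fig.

0.0682 mM

v/Vmax = 17.8/34.7 = 0.5130 = [S]/(Km+[S]).
So Km + [S] = [S]/0.5130 = 0.1400 mM, giving Km = 0.1400 − 0.0718 = 0.0682 mM.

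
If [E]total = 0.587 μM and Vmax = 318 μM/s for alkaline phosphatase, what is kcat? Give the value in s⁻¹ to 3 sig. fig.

542 s⁻¹

kcat = Vmax/[E]total = 318 μM/s / 0.587 μM = 542 s⁻¹.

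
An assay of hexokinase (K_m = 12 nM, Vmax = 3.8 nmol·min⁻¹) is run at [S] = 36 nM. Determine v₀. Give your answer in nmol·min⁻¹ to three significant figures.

2.85 nmol·min⁻¹

v = Vmax·[S]/(Km + [S]) = 3.8 × 36 / (12 + 36)
  = 136.8 / 48.00 = 2.85 nmol·min⁻¹.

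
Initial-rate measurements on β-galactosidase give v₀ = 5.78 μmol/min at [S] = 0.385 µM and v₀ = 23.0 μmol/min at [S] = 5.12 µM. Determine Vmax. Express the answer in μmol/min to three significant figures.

From v = Vmax[S]/(Km+[S]), each point gives Vmax = v(Km+[S])/[S].
Equating: 5.78(Km+0.385)/0.385 = 23.0(Km+5.12)/5.12.
15.01·Km + 5.78 = 4.492·Km + 23.0, so (15.01 − 4.492)·Km = 23.0 − 5.78.
Km = 17.22/10.52 = 1.64 µM; then Vmax = 5.78(1.64+0.385)/0.385 = 30.4 μmol/min.

30.4 μmol/min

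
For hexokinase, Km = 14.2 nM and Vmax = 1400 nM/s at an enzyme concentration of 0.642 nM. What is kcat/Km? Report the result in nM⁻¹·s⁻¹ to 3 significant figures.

154 nM⁻¹·s⁻¹

kcat = Vmax/[E]total = 1400/0.642 = 2180 s⁻¹.
kcat/Km = 2180/14.2 = 154 nM⁻¹·s⁻¹.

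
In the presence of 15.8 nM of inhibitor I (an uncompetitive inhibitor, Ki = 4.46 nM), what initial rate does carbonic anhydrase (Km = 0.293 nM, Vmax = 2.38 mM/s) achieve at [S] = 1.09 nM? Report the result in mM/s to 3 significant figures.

α = 1 + [I]/Ki = 1 + 15.8/4.46 = 4.543.
For an uncompetitive inhibitor, both parameters are divided by α, giving Vmax/α and Km/α: Km,app = 0.0645 nM, Vmax,app = 0.524 mM/s.
v = Vmax,app·[S]/(Km,app + [S]) = 0.524 × 1.09/(0.0645 + 1.09) = 0.495 mM/s.

0.495 mM/s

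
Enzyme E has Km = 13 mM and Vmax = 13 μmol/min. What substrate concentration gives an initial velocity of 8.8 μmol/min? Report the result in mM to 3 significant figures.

The required fractional saturation is v/Vmax = 8.8/13 = 0.6769.
Then [S]/(Km+[S]) = 0.6769 ⇒ [S] = 13 × 0.6769/(1 − 0.6769) = 27.2 mM.

27.2 mM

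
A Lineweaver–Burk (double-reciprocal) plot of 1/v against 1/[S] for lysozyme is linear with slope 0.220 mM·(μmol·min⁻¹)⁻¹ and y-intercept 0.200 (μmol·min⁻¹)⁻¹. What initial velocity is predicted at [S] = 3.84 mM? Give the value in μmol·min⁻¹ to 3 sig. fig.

The y-intercept is 1/Vmax, so Vmax = 1/0.200 = 5.00 μmol·min⁻¹.
The slope is Km/Vmax, so Km = 0.220 × 5.00 = 1.10 mM.
Then v = 5.00 × 3.84/(1.10 + 3.84) = 3.89 μmol·min⁻¹.

3.89 μmol·min⁻¹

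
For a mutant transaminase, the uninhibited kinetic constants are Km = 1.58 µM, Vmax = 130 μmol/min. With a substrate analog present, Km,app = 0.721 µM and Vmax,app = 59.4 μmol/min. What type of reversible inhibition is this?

Both Km and Vmax decrease by the same factor (~2.19-fold) — characteristic of uncompetitive inhibition.

uncompetitive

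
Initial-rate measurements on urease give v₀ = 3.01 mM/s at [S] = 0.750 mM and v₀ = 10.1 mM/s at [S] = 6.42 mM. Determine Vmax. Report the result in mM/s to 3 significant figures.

14.7 mM/s

From v = Vmax[S]/(Km+[S]), each point gives Vmax = v(Km+[S])/[S].
Equating: 3.01(Km+0.750)/0.750 = 10.1(Km+6.42)/6.42.
4.013·Km + 3.01 = 1.573·Km + 10.1, so (4.013 − 1.573)·Km = 10.1 − 3.01.
Km = 7.090/2.440 = 2.91 mM; then Vmax = 3.01(2.91+0.750)/0.750 = 14.7 mM/s.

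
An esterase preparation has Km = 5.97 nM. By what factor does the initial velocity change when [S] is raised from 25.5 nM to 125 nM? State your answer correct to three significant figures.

Since Vmax cancels, v₂/v₁ = [S]₂(Km+[S]₁) / [S]₁(Km+[S]₂).
= 125×(5.97+25.5) / (25.5×(5.97+125)) = 3934/3340 = 1.18.

1.18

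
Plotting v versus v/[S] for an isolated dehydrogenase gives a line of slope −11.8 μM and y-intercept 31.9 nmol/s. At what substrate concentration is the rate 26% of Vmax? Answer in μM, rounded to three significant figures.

The Eadie–Hofstee slope gives Km = 11.8 μM (slope = −Km).
v/Vmax = [S]/(Km+[S]) = 0.26 ⇒ [S] = Km·0.26/(1−0.26) = 11.8 × 0.3514 = 4.15 μM.

4.15 μM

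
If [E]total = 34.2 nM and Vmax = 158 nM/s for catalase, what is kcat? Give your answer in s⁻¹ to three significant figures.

4.62 s⁻¹

kcat = Vmax/[E]total = 158 nM/s / 34.2 nM = 4.62 s⁻¹.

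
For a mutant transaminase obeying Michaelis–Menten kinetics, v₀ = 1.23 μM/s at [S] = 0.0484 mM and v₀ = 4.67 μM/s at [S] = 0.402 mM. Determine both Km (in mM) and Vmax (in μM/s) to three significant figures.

From v = Vmax[S]/(Km+[S]), each point gives Vmax = v(Km+[S])/[S].
Equating: 1.23(Km+0.0484)/0.0484 = 4.67(Km+0.402)/0.402.
25.41·Km + 1.23 = 11.62·Km + 4.67, so (25.41 − 11.62)·Km = 4.67 − 1.23.
Km = 3.440/13.80 = 0.249 mM; then Vmax = 1.23(0.249+0.0484)/0.0484 = 7.57 μM/s.

Km = 0.249 mM; Vmax = 7.57 μM/s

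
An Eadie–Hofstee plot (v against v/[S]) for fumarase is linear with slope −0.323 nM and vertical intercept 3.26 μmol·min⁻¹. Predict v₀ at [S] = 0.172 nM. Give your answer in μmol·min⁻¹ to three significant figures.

In the Eadie–Hofstee form v = Vmax − Km·(v/[S]), the slope is −Km and the intercept is Vmax, so Km = 0.323 nM and Vmax = 3.26 μmol·min⁻¹.
v = 3.26 × 0.172/(0.323 + 0.172) = 1.13 μmol·min⁻¹.

1.13 μmol·min⁻¹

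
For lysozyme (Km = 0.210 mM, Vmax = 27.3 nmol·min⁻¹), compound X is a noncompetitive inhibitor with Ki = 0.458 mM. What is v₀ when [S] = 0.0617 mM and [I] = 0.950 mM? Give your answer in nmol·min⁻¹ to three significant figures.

α = 1 + [I]/Ki = 1 + 0.950/0.458 = 3.074.
For a noncompetitive inhibitor, Vmax is reduced to Vmax/α while Km is unchanged: Km,app = 0.210 mM, Vmax,app = 8.88 nmol·min⁻¹.
v = Vmax,app·[S]/(Km,app + [S]) = 8.88 × 0.0617/(0.210 + 0.0617) = 2.02 nmol·min⁻¹.

2.02 nmol·min⁻¹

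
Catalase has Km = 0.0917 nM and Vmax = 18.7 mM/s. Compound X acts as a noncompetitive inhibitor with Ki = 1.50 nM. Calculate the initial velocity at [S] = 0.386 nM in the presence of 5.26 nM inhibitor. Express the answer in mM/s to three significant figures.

With α = 1 + [I]/Ki = 1 + 5.26/1.50 = 4.507, the noncompetitive rate law is v = (Vmax/α)·[S] / (Km + [S]).
v = (18.7/4.507)×0.386 / (0.0917 + 0.386) = 1.602/0.4777 = 3.35 mM/s.

3.35 mM/s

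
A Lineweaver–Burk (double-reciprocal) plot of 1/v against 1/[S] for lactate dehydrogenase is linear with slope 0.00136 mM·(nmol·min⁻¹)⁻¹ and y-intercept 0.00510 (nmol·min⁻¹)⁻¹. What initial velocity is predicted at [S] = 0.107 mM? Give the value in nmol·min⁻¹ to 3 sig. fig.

The y-intercept is 1/Vmax, so Vmax = 1/0.00510 = 196 nmol·min⁻¹.
The slope is Km/Vmax, so Km = 0.00136 × 196 = 0.267 mM.
Then v = 196 × 0.107/(0.267 + 0.107) = 56.1 nmol·min⁻¹.

56.1 nmol·min⁻¹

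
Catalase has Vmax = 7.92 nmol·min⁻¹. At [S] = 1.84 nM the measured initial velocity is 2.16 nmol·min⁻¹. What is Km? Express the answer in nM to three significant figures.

4.91 nM

From v = Vmax[S]/(Km+[S]), Km = [S](Vmax − v)/v.
Km = 1.84 × (7.92 − 2.16) / 2.16 = 10.60/2.16 = 4.91 nM.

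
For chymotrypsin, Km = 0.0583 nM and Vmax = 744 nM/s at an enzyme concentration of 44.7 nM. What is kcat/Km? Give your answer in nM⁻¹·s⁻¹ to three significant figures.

285 nM⁻¹·s⁻¹

kcat = Vmax/[E]total = 744/44.7 = 16.6 s⁻¹.
kcat/Km = 16.6/0.0583 = 285 nM⁻¹·s⁻¹.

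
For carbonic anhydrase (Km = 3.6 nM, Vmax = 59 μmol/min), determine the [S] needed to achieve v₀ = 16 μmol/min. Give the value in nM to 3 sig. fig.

Rearranging v = Vmax[S]/(Km+[S]) gives [S] = Km·v/(Vmax − v).
[S] = 3.6 × 16 / (59 − 16) = 57.60/43.00 = 1.34 nM.

1.34 nM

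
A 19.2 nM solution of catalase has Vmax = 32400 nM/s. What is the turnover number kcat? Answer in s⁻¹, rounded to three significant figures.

kcat = Vmax/[E]total = 32400 nM/s / 19.2 nM = 1690 s⁻¹.

1690 s⁻¹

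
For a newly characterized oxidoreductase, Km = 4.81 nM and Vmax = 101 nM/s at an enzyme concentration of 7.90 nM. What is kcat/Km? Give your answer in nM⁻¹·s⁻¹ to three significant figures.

2.66 nM⁻¹·s⁻¹

kcat = Vmax/[E]total = 101/7.90 = 12.8 s⁻¹.
kcat/Km = 12.8/4.81 = 2.66 nM⁻¹·s⁻¹.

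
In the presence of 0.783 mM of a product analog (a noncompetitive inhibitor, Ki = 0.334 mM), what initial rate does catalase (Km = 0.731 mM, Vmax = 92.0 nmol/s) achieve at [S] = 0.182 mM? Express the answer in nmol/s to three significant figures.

5.48 nmol/s

With α = 1 + [I]/Ki = 1 + 0.783/0.334 = 3.344, the noncompetitive rate law is v = (Vmax/α)·[S] / (Km + [S]).
v = (92.0/3.344)×0.182 / (0.731 + 0.182) = 5.007/0.9130 = 5.48 nmol/s.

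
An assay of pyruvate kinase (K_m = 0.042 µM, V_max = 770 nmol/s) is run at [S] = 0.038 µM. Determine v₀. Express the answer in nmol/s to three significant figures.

v = Vmax·[S]/(Km + [S]) = 770 × 0.038 / (0.042 + 0.038)
  = 29.26 / 0.08000 = 366 nmol/s.

366 nmol/s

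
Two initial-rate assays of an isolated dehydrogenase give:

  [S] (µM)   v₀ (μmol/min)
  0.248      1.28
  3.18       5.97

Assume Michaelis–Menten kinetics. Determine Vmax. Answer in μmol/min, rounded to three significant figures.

In reciprocal form, 1/v = (Km/Vmax)·(1/[S]) + 1/Vmax. The two points give (1/[S], 1/v) = (4.032, 0.7812) and (0.3145, 0.1675).
Slope = (0.7812 − 0.1675)/(4.032 − 0.3145) = 0.1651; intercept = 0.7812 − 0.1651×4.032 = 0.1156.
Vmax = 1/intercept = 8.65 μmol/min; Km = slope × Vmax = 0.1651 × 8.65 = 1.43 µM.

8.65 μmol/min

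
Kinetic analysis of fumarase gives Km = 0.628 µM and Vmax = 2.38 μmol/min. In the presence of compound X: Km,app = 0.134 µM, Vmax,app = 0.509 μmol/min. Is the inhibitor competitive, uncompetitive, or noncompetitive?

Both Km and Vmax decrease by the same factor (~4.68-fold) — characteristic of uncompetitive inhibition.

uncompetitive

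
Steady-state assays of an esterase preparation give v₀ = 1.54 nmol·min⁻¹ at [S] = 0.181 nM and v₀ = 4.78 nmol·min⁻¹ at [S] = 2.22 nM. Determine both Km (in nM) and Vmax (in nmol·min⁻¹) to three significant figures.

From v = Vmax[S]/(Km+[S]), each point gives Vmax = v(Km+[S])/[S].
Equating: 1.54(Km+0.181)/0.181 = 4.78(Km+2.22)/2.22.
8.508·Km + 1.54 = 2.153·Km + 4.78, so (8.508 − 2.153)·Km = 4.78 − 1.54.
Km = 3.240/6.355 = 0.510 nM; then Vmax = 1.54(0.510+0.181)/0.181 = 5.88 nmol·min⁻¹.

Km = 0.510 nM; Vmax = 5.88 nmol·min⁻¹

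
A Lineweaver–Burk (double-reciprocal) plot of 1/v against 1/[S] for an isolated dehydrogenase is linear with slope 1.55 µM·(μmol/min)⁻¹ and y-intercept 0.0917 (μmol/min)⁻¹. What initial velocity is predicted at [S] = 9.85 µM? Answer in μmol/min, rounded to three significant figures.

The y-intercept is 1/Vmax, so Vmax = 1/0.0917 = 10.9 μmol/min.
The slope is Km/Vmax, so Km = 1.55 × 10.9 = 16.9 µM.
Then v = 10.9 × 9.85/(16.9 + 9.85) = 4.02 μmol/min.

4.02 μmol/min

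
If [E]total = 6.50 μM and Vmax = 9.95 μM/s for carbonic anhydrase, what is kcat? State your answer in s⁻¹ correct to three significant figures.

kcat = Vmax/[E]total = 9.95 μM/s / 6.50 μM = 1.53 s⁻¹.

1.53 s⁻¹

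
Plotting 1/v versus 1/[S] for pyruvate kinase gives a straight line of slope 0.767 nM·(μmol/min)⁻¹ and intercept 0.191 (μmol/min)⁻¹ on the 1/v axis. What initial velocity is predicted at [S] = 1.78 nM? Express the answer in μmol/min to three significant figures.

1.61 μmol/min

The y-intercept is 1/Vmax, so Vmax = 1/0.191 = 5.24 μmol/min.
The slope is Km/Vmax, so Km = 0.767 × 5.24 = 4.02 nM.
Then v = 5.24 × 1.78/(4.02 + 1.78) = 1.61 μmol/min.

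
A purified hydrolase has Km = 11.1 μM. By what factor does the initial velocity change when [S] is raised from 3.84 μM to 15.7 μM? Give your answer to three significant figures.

The fractional saturations are [S]/(Km+[S]) = 3.84/14.94 = 0.2570 and 15.7/26.80 = 0.5858.
v₂/v₁ is just their ratio: 0.5858/0.2570 = 2.28.

2.28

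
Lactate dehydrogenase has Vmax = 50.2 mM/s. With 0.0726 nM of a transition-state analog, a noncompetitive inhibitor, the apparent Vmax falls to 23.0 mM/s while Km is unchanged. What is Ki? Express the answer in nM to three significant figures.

Noncompetitive: Vmax,app = Vmax/α with α = 1 + [I]/Ki.
α = Vmax/Vmax,app = 50.2/23.0 = 2.183.
Ki = [I]/(α − 1) = 0.0726/1.183 = 0.0614 nM.

0.0614 nM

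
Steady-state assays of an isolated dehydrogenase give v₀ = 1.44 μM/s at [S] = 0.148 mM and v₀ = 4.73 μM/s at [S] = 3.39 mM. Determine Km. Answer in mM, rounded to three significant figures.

From v = Vmax[S]/(Km+[S]), each point gives Vmax = v(Km+[S])/[S].
Equating: 1.44(Km+0.148)/0.148 = 4.73(Km+3.39)/3.39.
9.730·Km + 1.44 = 1.395·Km + 4.73, so (9.730 − 1.395)·Km = 4.73 − 1.44.
Km = 3.290/8.334 = 0.395 mM; then Vmax = 1.44(0.395+0.148)/0.148 = 5.28 μM/s.

0.395 mM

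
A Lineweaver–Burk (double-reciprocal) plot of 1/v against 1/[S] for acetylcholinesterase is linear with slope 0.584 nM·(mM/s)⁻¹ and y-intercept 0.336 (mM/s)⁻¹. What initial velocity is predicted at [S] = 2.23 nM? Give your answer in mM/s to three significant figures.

The y-intercept is 1/Vmax, so Vmax = 1/0.336 = 2.98 mM/s.
The slope is Km/Vmax, so Km = 0.584 × 2.98 = 1.74 nM.
Then v = 2.98 × 2.23/(1.74 + 2.23) = 1.67 mM/s.

1.67 mM/s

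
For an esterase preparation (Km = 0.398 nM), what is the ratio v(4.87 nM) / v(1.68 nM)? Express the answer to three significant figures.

Since Vmax cancels, v₂/v₁ = [S]₂(Km+[S]₁) / [S]₁(Km+[S]₂).
= 4.87×(0.398+1.68) / (1.68×(0.398+4.87)) = 10.12/8.850 = 1.14.

1.14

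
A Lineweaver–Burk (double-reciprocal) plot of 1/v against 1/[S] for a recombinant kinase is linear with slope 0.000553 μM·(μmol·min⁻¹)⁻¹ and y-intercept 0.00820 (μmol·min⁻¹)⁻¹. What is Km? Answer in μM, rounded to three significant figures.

0.0674 μM

y-intercept = 1/Vmax ⇒ Vmax = 122 μmol·min⁻¹; slope = Km/Vmax ⇒ Km = slope × Vmax.
Km = 0.000553 × 122 = 0.0674 μM.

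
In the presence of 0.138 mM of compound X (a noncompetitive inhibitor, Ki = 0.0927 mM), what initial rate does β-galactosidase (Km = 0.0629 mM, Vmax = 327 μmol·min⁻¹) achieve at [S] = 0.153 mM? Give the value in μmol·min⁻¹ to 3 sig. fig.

α = 1 + [I]/Ki = 1 + 0.138/0.0927 = 2.489.
For a noncompetitive inhibitor, Vmax is reduced to Vmax/α while Km is unchanged: Km,app = 0.0629 mM, Vmax,app = 131 μmol·min⁻¹.
v = Vmax,app·[S]/(Km,app + [S]) = 131 × 0.153/(0.0629 + 0.153) = 93.1 μmol·min⁻¹.

93.1 μmol·min⁻¹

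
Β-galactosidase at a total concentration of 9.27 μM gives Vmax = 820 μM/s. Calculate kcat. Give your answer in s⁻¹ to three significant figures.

kcat = Vmax/[E]total = 820 μM/s / 9.27 μM = 88.5 s⁻¹.

88.5 s⁻¹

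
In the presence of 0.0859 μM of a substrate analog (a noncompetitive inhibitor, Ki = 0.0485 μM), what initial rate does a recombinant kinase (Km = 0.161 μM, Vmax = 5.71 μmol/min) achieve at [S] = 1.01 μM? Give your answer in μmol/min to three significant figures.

With α = 1 + [I]/Ki = 1 + 0.0859/0.0485 = 2.771, the noncompetitive rate law is v = (Vmax/α)·[S] / (Km + [S]).
v = (5.71/2.771)×1.01 / (0.161 + 1.01) = 2.081/1.171 = 1.78 μmol/min.

1.78 μmol/min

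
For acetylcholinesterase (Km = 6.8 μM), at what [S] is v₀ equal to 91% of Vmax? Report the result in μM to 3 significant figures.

68.8 μM

v/Vmax = [S]/(Km+[S]) = 0.91, so [S] = Km·0.91/(1 − 0.91) = 6.8 × 10.11.
[S] = 68.8 μM.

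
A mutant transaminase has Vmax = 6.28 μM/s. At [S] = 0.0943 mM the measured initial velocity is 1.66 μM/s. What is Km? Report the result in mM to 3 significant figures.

v/Vmax = 1.66/6.28 = 0.2643 = [S]/(Km+[S]).
So Km + [S] = [S]/0.2643 = 0.3567 mM, giving Km = 0.3567 − 0.0943 = 0.262 mM.

0.262 mM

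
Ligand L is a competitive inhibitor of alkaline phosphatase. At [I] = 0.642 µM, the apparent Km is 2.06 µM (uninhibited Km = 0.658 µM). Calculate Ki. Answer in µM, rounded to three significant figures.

0.301 µM

Competitive: Km,app = α·Km with α = 1 + [I]/Ki.
α = Km,app/Km = 2.06/0.658 = 3.131.
Ki = [I]/(α − 1) = 0.642/2.131 = 0.301 µM.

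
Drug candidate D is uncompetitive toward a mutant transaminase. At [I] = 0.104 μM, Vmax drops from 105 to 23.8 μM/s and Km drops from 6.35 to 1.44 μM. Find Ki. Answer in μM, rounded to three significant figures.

Uncompetitive: Vmax,app = Vmax/α (and Km,app = Km/α) with α = 1 + [I]/Ki.
α = Vmax/Vmax,app = 105/23.8 = 4.412.
Since α = 1 + [I]/Ki, [I]/Ki = 4.412 − 1 = 3.412 and Ki = 0.104/3.412 = 0.0305 μM.

0.0305 μM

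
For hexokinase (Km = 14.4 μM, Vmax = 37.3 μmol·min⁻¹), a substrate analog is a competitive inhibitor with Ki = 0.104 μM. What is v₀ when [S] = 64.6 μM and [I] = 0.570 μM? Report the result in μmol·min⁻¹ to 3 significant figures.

With α = 1 + [I]/Ki = 1 + 0.570/0.104 = 6.481, the competitive rate law is v = Vmax[S] / (αKm + [S]).
v = 37.3×64.6 / (6.481×14.4 + 64.6) = 2410/157.9 = 15.3 μmol·min⁻¹.

15.3 μmol·min⁻¹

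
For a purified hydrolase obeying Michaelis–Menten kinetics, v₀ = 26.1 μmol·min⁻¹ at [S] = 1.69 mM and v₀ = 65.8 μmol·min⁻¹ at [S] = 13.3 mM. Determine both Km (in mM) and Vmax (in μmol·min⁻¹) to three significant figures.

In reciprocal form, 1/v = (Km/Vmax)·(1/[S]) + 1/Vmax. The two points give (1/[S], 1/v) = (0.5917, 0.03831) and (0.07519, 0.01520).
Slope = (0.03831 − 0.01520)/(0.5917 − 0.07519) = 0.04475; intercept = 0.03831 − 0.04475×0.5917 = 0.01183.
Vmax = 1/intercept = 84.5 μmol·min⁻¹; Km = slope × Vmax = 0.04475 × 84.5 = 3.78 mM.

Km = 3.78 mM; Vmax = 84.5 μmol·min⁻¹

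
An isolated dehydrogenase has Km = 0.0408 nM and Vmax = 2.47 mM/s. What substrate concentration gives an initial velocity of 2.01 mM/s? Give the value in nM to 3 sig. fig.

Rearranging v = Vmax[S]/(Km+[S]) gives [S] = Km·v/(Vmax − v).
[S] = 0.0408 × 2.01 / (2.47 − 2.01) = 0.08201/0.4600 = 0.178 nM.

0.178 nM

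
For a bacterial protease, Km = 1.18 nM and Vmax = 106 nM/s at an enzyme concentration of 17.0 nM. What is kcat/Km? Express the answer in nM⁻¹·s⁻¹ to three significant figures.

kcat = Vmax/[E]total = 106/17.0 = 6.24 s⁻¹.
kcat/Km = 6.24/1.18 = 5.28 nM⁻¹·s⁻¹.

5.28 nM⁻¹·s⁻¹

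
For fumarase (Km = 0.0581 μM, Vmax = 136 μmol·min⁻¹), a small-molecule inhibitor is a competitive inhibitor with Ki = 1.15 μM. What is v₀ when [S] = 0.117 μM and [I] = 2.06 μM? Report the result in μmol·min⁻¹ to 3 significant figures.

With α = 1 + [I]/Ki = 1 + 2.06/1.15 = 2.791, the competitive rate law is v = Vmax[S] / (αKm + [S]).
v = 136×0.117 / (2.791×0.0581 + 0.117) = 15.91/0.2792 = 57.0 μmol·min⁻¹.

57.0 μmol·min⁻¹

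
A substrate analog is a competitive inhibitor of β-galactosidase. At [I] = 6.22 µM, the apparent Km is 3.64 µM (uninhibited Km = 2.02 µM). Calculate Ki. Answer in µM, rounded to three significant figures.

7.76 µM

Competitive: Km,app = α·Km with α = 1 + [I]/Ki.
α = Km,app/Km = 3.64/2.02 = 1.802.
Since α = 1 + [I]/Ki, [I]/Ki = 1.802 − 1 = 0.8020 and Ki = 6.22/0.8020 = 7.76 µM.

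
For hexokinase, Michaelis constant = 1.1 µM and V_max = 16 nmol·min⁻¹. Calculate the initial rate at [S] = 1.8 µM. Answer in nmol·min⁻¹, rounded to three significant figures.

9.93 nmol·min⁻¹

[S]/(Km+[S]) = 1.8/2.900 = 0.6207, the fractional saturation.
v = 0.6207 × Vmax = 0.6207 × 16 = 9.93 nmol·min⁻¹.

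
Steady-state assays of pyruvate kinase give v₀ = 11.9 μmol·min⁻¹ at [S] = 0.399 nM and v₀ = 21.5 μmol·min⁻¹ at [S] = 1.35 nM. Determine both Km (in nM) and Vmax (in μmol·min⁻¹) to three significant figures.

From v = Vmax[S]/(Km+[S]), each point gives Vmax = v(Km+[S])/[S].
Equating: 11.9(Km+0.399)/0.399 = 21.5(Km+1.35)/1.35.
29.82·Km + 11.9 = 15.93·Km + 21.5, so (29.82 − 15.93)·Km = 21.5 − 11.9.
Km = 9.600/13.90 = 0.691 nM; then Vmax = 11.9(0.691+0.399)/0.399 = 32.5 μmol·min⁻¹.

Km = 0.691 nM; Vmax = 32.5 μmol·min⁻¹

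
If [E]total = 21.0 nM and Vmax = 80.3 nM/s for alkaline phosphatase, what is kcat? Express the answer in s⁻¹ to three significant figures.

3.82 s⁻¹

kcat = Vmax/[E]total = 80.3 nM/s / 21.0 nM = 3.82 s⁻¹.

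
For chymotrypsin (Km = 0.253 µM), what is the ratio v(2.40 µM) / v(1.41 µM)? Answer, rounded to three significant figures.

1.07

The fractional saturations are [S]/(Km+[S]) = 1.41/1.663 = 0.8479 and 2.40/2.653 = 0.9046.
v₂/v₁ is just their ratio: 0.9046/0.8479 = 1.07.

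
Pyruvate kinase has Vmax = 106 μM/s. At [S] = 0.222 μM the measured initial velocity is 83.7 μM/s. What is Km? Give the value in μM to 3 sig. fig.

v/Vmax = 83.7/106 = 0.7896 = [S]/(Km+[S]).
So Km + [S] = [S]/0.7896 = 0.2811 μM, giving Km = 0.2811 − 0.222 = 0.0591 μM.

0.0591 μM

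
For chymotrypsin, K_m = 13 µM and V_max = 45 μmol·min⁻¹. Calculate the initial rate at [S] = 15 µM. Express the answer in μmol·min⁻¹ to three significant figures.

v = Vmax·[S]/(Km + [S]) = 45 × 15 / (13 + 15)
  = 675.0 / 28.00 = 24.1 μmol·min⁻¹.

24.1 μmol·min⁻¹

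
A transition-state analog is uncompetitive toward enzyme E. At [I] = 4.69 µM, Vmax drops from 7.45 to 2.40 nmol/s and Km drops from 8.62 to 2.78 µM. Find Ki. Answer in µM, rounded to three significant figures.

2.23 µM

Uncompetitive: Vmax,app = Vmax/α (and Km,app = Km/α) with α = 1 + [I]/Ki.
α = Vmax/Vmax,app = 7.45/2.40 = 3.104.
Since α = 1 + [I]/Ki, [I]/Ki = 3.104 − 1 = 2.104 and Ki = 4.69/2.104 = 2.23 µM.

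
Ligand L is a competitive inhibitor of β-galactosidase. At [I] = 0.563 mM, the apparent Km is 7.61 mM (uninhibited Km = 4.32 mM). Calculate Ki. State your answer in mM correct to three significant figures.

0.739 mM

Competitive: Km,app = α·Km with α = 1 + [I]/Ki.
α = Km,app/Km = 7.61/4.32 = 1.762.
Since α = 1 + [I]/Ki, [I]/Ki = 1.762 − 1 = 0.7616 and Ki = 0.563/0.7616 = 0.739 mM.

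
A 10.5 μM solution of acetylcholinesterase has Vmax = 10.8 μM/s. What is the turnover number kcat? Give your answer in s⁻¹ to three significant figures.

kcat = Vmax/[E]total = 10.8 μM/s / 10.5 μM = 1.03 s⁻¹.

1.03 s⁻¹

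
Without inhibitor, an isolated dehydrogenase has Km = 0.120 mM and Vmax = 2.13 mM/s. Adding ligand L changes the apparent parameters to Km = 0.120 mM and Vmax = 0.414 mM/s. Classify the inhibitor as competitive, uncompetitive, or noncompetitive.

noncompetitive

Vmax decreases (2.13 → 0.414 mM/s) while Km is unchanged — pure noncompetitive inhibition.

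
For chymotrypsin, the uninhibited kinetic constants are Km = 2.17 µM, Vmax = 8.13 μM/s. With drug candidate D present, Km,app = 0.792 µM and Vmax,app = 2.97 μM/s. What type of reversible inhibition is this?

uncompetitive

Both Km and Vmax decrease by the same factor (~2.74-fold) — characteristic of uncompetitive inhibition.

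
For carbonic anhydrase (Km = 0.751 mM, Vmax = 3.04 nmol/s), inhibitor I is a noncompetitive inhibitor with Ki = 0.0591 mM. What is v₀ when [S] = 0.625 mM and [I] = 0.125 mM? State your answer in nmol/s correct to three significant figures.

α = 1 + [I]/Ki = 1 + 0.125/0.0591 = 3.115.
For a noncompetitive inhibitor, Vmax is reduced to Vmax/α while Km is unchanged: Km,app = 0.751 mM, Vmax,app = 0.976 nmol/s.
v = Vmax,app·[S]/(Km,app + [S]) = 0.976 × 0.625/(0.751 + 0.625) = 0.443 nmol/s.

0.443 nmol/s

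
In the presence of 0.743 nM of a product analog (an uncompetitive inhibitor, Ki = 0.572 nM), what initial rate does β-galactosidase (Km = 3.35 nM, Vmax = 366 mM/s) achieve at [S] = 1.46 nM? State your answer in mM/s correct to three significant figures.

79.7 mM/s

α = 1 + [I]/Ki = 1 + 0.743/0.572 = 2.299.
For an uncompetitive inhibitor, both parameters are divided by α, giving Vmax/α and Km/α: Km,app = 1.46 nM, Vmax,app = 159 mM/s.
v = Vmax,app·[S]/(Km,app + [S]) = 159 × 1.46/(1.46 + 1.46) = 79.7 mM/s.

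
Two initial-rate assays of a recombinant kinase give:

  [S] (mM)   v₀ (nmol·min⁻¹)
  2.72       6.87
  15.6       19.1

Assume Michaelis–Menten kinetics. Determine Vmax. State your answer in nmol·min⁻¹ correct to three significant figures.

30.6 nmol·min⁻¹

From v = Vmax[S]/(Km+[S]), each point gives Vmax = v(Km+[S])/[S].
Equating: 6.87(Km+2.72)/2.72 = 19.1(Km+15.6)/15.6.
2.526·Km + 6.87 = 1.224·Km + 19.1, so (2.526 − 1.224)·Km = 19.1 − 6.87.
Km = 12.23/1.301 = 9.40 mM; then Vmax = 6.87(9.40+2.72)/2.72 = 30.6 nmol·min⁻¹.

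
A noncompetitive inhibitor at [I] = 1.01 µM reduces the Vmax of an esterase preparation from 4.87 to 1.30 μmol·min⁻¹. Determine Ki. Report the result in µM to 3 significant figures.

0.368 µM

Noncompetitive: Vmax,app = Vmax/α with α = 1 + [I]/Ki.
α = Vmax/Vmax,app = 4.87/1.30 = 3.746.
Ki = [I]/(α − 1) = 1.01/2.746 = 0.368 µM.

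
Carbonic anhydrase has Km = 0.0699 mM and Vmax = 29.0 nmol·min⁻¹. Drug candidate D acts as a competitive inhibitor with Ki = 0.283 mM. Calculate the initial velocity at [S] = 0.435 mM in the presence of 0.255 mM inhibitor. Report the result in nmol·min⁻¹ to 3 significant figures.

22.2 nmol·min⁻¹

α = 1 + [I]/Ki = 1 + 0.255/0.283 = 1.901.
For a competitive inhibitor, Vmax is unchanged and the apparent Km becomes α·Km: Km,app = 0.133 mM, Vmax,app = 29.0 nmol·min⁻¹.
v = Vmax,app·[S]/(Km,app + [S]) = 29.0 × 0.435/(0.133 + 0.435) = 22.2 nmol·min⁻¹.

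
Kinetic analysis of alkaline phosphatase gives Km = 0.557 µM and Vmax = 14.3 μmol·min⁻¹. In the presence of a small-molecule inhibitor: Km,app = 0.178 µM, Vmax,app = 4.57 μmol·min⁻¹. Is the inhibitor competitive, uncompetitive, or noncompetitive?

uncompetitive

Both Km and Vmax decrease by the same factor (~3.13-fold) — characteristic of uncompetitive inhibition.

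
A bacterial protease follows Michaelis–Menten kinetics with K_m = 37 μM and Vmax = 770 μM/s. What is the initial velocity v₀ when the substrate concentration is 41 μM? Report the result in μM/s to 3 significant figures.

405 μM/s

v = Vmax·[S]/(Km + [S]) = 770 × 41 / (37 + 41)
  = 31570 / 78.00 = 405 μM/s.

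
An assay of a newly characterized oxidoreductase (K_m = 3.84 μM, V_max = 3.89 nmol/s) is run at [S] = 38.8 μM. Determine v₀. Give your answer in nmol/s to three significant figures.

3.54 nmol/s

v = Vmax·[S]/(Km + [S]) = 3.89 × 38.8 / (3.84 + 38.8)
  = 150.9 / 42.64 = 3.54 nmol/s.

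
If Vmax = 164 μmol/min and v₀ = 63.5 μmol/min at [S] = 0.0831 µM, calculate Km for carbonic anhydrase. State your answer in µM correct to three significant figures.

0.132 µM

v/Vmax = 63.5/164 = 0.3872 = [S]/(Km+[S]).
So Km + [S] = [S]/0.3872 = 0.2146 µM, giving Km = 0.2146 − 0.0831 = 0.132 µM.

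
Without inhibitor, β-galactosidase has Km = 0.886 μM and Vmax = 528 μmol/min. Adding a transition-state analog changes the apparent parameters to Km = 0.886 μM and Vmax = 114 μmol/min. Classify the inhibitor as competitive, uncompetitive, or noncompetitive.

Vmax decreases (528 → 114 μmol/min) while Km is unchanged — pure noncompetitive inhibition.

noncompetitive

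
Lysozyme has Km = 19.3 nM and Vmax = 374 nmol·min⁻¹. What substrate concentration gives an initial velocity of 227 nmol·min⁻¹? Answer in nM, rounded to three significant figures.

29.8 nM

Rearranging v = Vmax[S]/(Km+[S]) gives [S] = Km·v/(Vmax − v).
[S] = 19.3 × 227 / (374 − 227) = 4381/147.0 = 29.8 nM.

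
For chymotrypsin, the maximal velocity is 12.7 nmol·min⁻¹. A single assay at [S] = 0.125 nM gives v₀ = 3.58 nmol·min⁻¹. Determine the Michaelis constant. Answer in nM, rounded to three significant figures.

0.318 nM

v/Vmax = 3.58/12.7 = 0.2819 = [S]/(Km+[S]).
So Km + [S] = [S]/0.2819 = 0.4434 nM, giving Km = 0.4434 − 0.125 = 0.318 nM.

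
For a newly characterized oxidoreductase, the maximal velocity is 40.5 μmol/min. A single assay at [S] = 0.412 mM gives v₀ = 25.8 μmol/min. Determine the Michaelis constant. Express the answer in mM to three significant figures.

From v = Vmax[S]/(Km+[S]), Km = [S](Vmax − v)/v.
Km = 0.412 × (40.5 − 25.8) / 25.8 = 6.056/25.8 = 0.235 mM.

0.235 mM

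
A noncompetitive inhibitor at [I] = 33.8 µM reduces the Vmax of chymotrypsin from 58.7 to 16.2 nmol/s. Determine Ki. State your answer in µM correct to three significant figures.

Noncompetitive: Vmax,app = Vmax/α with α = 1 + [I]/Ki.
α = Vmax/Vmax,app = 58.7/16.2 = 3.623.
Since α = 1 + [I]/Ki, [I]/Ki = 3.623 − 1 = 2.623 and Ki = 33.8/2.623 = 12.9 µM.

12.9 µM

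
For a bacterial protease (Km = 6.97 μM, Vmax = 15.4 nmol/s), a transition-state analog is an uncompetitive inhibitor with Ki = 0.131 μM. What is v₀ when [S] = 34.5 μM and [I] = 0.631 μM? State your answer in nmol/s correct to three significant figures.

2.56 nmol/s

α = 1 + [I]/Ki = 1 + 0.631/0.131 = 5.817.
For an uncompetitive inhibitor, both parameters are divided by α, giving Vmax/α and Km/α: Km,app = 1.20 μM, Vmax,app = 2.65 nmol/s.
v = Vmax,app·[S]/(Km,app + [S]) = 2.65 × 34.5/(1.20 + 34.5) = 2.56 nmol/s.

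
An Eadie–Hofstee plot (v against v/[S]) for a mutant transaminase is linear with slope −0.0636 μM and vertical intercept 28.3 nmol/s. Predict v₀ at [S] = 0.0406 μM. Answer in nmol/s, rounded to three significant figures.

11.0 nmol/s

In the Eadie–Hofstee form v = Vmax − Km·(v/[S]), the slope is −Km and the intercept is Vmax, so Km = 0.0636 μM and Vmax = 28.3 nmol/s.
v = 28.3 × 0.0406/(0.0636 + 0.0406) = 11.0 nmol/s.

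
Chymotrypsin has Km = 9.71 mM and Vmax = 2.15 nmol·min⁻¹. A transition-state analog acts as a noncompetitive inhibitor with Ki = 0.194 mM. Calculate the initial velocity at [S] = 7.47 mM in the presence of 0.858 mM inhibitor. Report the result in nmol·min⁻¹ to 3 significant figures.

0.172 nmol·min⁻¹

With α = 1 + [I]/Ki = 1 + 0.858/0.194 = 5.423, the noncompetitive rate law is v = (Vmax/α)·[S] / (Km + [S]).
v = (2.15/5.423)×7.47 / (9.71 + 7.47) = 2.962/17.18 = 0.172 nmol·min⁻¹.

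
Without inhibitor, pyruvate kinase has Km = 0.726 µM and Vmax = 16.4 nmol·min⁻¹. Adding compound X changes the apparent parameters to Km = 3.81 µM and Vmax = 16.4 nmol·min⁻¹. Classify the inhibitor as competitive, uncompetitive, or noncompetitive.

competitive

Km increases (0.726 → 3.81 µM) while Vmax is unchanged — the hallmark of competitive inhibition.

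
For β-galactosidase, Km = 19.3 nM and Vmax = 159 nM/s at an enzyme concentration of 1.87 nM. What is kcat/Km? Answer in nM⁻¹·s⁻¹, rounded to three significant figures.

4.41 nM⁻¹·s⁻¹

kcat = Vmax/[E]total = 159/1.87 = 85.0 s⁻¹.
kcat/Km = 85.0/19.3 = 4.41 nM⁻¹·s⁻¹.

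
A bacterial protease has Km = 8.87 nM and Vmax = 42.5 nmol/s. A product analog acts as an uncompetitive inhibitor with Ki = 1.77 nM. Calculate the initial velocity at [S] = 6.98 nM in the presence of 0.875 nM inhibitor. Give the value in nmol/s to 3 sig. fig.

15.4 nmol/s

α = 1 + [I]/Ki = 1 + 0.875/1.77 = 1.494.
For an uncompetitive inhibitor, both parameters are divided by α, giving Vmax/α and Km/α: Km,app = 5.94 nM, Vmax,app = 28.4 nmol/s.
v = Vmax,app·[S]/(Km,app + [S]) = 28.4 × 6.98/(5.94 + 6.98) = 15.4 nmol/s.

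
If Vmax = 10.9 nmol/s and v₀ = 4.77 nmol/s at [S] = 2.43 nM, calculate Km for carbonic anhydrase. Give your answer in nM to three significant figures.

3.12 nM

From v = Vmax[S]/(Km+[S]), Km = [S](Vmax − v)/v.
Km = 2.43 × (10.9 − 4.77) / 4.77 = 14.90/4.77 = 3.12 nM.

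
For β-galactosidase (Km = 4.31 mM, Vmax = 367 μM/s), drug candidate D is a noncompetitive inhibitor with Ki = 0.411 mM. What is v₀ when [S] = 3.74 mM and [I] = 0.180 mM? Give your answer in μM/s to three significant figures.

119 μM/s

With α = 1 + [I]/Ki = 1 + 0.180/0.411 = 1.438, the noncompetitive rate law is v = (Vmax/α)·[S] / (Km + [S]).
v = (367/1.438)×3.74 / (4.31 + 3.74) = 954.5/8.050 = 119 μM/s.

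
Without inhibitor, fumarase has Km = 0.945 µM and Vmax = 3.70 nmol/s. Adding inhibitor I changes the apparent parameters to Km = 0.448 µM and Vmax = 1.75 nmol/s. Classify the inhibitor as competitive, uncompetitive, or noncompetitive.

uncompetitive

Both Km and Vmax decrease by the same factor (~2.11-fold) — characteristic of uncompetitive inhibition.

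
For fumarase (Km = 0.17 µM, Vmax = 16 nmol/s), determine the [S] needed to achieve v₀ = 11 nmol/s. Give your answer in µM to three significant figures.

0.374 µM

Rearranging v = Vmax[S]/(Km+[S]) gives [S] = Km·v/(Vmax − v).
[S] = 0.17 × 11 / (16 − 11) = 1.870/5.000 = 0.374 µM.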